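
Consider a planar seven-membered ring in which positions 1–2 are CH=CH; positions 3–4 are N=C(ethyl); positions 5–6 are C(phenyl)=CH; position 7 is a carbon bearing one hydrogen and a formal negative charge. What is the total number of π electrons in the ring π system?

8

Every ring atom contributes a p orbital perpendicular to the ring (the double-bond atoms are sp², each contributing one p electron; each =N– nitrogen is pyridine-type (lone pair in the sp² plane, one electron in the p orbital); the carbanion's lone pair occupies the p orbital), so the π system is cyclic and fully conjugated.
π-electron count: 3 × 2 = 6 from the double-bond units + 2 from the CH(-) atom = 8.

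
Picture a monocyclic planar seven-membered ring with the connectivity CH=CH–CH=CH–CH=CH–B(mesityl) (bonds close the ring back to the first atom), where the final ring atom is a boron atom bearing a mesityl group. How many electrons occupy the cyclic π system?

6

Every ring atom contributes a p orbital perpendicular to the ring (the double-bond atoms are sp², each contributing one p electron; the boron has an empty p orbital), so the π system is cyclic and fully conjugated.
Adding the contributions, 3 × 2 = 6 from the double-bond units + 0 from the B(mesityl) atom = 6.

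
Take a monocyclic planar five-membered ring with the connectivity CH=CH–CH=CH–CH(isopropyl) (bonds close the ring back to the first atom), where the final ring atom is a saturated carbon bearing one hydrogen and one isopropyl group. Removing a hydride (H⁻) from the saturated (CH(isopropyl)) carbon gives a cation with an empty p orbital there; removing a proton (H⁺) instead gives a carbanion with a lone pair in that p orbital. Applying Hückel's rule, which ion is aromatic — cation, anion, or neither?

In either ion the ring is fully conjugated: every atom, including the new sp² carbon, supplies a p orbital.
Cation: 2 × 2 + 0 = 4 π electrons → 4(1), antiaromatic.
Anion: 2 × 2 + 2 = 6 π electrons → 4(1)+2, aromatic.

The anion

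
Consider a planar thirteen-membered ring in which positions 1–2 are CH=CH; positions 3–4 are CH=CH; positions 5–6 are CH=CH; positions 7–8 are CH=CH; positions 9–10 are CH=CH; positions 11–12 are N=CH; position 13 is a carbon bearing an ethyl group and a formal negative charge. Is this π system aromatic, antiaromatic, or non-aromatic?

Check conjugation: each doubly-bonded ring atom is sp² with one p-orbital electron; each =N– nitrogen is pyridine-type (lone pair in the sp² plane, one electron in the p orbital); the carbanion's lone pair occupies the p orbital — every position has a p orbital, so the cyclic π system is continuous.
Tallying contributions gives 6 × 2 = 12 from the double-bond units + 2 from the C(ethyl)(-) atom = 14.
Since 14 = 4·3 + 2, the ring meets the 4n+2 criterion.

Aromatic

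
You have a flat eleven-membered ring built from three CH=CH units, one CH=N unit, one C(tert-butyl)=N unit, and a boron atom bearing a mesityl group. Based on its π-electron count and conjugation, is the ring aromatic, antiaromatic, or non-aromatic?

The p orbitals form a continuous loop: the double-bond atoms are sp², each contributing one p electron; each sp² =N– keeps its lone pair in-plane and puts one electron into the π system; the boron has an empty p orbital. The ring is fully conjugated.
Adding the contributions, 5 × 2 = 10 from the double-bond units + 0 from the B(mesityl) atom = 10.
Since 10 = 4·2 + 2, the ring meets the 4n+2 criterion.

Aromatic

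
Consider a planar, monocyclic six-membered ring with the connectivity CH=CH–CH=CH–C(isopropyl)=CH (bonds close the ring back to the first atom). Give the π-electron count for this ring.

6

Check conjugation: the double-bond atoms are sp², each contributing one p electron — every position has a p orbital, so the cyclic π system is continuous.
Counting π electrons: 3 × 2 = 6 from the 3 double-bond units.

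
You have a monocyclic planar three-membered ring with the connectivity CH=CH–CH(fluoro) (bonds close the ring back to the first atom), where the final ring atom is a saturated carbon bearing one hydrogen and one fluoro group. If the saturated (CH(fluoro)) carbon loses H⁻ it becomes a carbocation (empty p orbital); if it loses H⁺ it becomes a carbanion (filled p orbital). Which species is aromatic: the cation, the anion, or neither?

The cation

Both ions have a continuous loop of p orbitals — each ring atom is sp².
Cation: 1 × 2 + 0 = 2 π electrons → 4(0)+2, aromatic.
Anion: 1 × 2 + 2 = 4 π electrons → 4(1), antiaromatic.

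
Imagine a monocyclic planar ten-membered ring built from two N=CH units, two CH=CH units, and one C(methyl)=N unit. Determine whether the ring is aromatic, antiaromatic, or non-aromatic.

Aromatic

The p orbitals form a continuous loop: each doubly-bonded ring atom is sp² with one p-orbital electron; the doubly-bonded nitrogens are pyridine-type — their lone pairs lie in the ring plane, leaving one electron in the p orbital. The ring is fully conjugated.
Counting π electrons: 5 × 2 = 10 from the 5 double-bond units.
10 = 4(2) + 2, which satisfies Hückel's 4n+2 rule.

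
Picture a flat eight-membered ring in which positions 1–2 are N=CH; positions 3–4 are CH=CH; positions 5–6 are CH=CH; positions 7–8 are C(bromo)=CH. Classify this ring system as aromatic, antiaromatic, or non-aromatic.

Every ring atom contributes a p orbital perpendicular to the ring (the double-bond atoms are sp², each contributing one p electron; each =N– nitrogen is pyridine-type (lone pair in the sp² plane, one electron in the p orbital)), so the π system is cyclic and fully conjugated.
π-electron count: 4 × 2 = 8 from the 4 double-bond units.
8 = 4(2); a planar, fully conjugated 4n system is antiaromatic.

Antiaromatic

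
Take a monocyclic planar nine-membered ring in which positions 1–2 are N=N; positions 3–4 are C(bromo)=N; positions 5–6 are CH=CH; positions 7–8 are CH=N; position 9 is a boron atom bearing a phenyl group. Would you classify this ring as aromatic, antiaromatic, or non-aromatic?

Antiaromatic

Check conjugation: the double-bond atoms are sp², each contributing one p electron; the doubly-bonded nitrogens are pyridine-type — their lone pairs lie in the ring plane, leaving one electron in the p orbital; the boron has an empty p orbital — every position has a p orbital, so the cyclic π system is continuous.
Adding the contributions, 4 × 2 = 8 from the double-bond units + 0 from the B(phenyl) atom = 8.
8 is a 4n count (n = 2), so the planar conjugated ring is antiaromatic.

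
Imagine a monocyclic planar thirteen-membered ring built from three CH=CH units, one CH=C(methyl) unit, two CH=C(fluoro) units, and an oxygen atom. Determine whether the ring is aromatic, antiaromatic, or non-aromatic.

Aromatic

Every ring atom contributes a p orbital perpendicular to the ring (the double-bond atoms are sp², each contributing one p electron; the oxygen donates one lone pair from its p orbital), so the π system is cyclic and fully conjugated.
Tallying contributions gives 6 × 2 = 12 from the double-bond units + 2 from the O atom = 14.
With 14 π electrons (n = 3), the Hückel 4n+2 condition holds.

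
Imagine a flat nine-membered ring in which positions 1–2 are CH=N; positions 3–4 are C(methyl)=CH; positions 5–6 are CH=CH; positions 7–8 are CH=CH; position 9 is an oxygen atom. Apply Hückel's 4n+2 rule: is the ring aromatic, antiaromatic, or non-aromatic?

Aromatic

Every ring atom contributes a p orbital perpendicular to the ring (each doubly-bonded ring atom is sp² with one p-orbital electron; the doubly-bonded nitrogens are pyridine-type — their lone pairs lie in the ring plane, leaving one electron in the p orbital; the oxygen donates one lone pair from its p orbital), so the π system is cyclic and fully conjugated.
Tallying contributions gives 4 × 2 = 8 from the double-bond units + 2 from the O atom = 10.
Since 10 = 4·2 + 2, the ring meets the 4n+2 criterion.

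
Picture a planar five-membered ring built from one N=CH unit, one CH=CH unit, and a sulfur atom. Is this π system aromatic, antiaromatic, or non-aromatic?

Every ring atom contributes a p orbital perpendicular to the ring (the double-bond atoms are sp², each contributing one p electron; the doubly-bonded nitrogens are pyridine-type — their lone pairs lie in the ring plane, leaving one electron in the p orbital; the sulfur donates one lone pair from its p orbital), so the π system is cyclic and fully conjugated.
Adding the contributions, 2 × 2 = 4 from the double-bond units + 2 from the S atom = 6.
That gives a 4n+2 count (6, n = 1).

Aromatic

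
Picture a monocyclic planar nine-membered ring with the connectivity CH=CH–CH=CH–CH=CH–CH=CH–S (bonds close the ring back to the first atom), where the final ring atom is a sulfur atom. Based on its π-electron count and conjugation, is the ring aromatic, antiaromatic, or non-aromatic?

Aromatic

Every ring atom contributes a p orbital perpendicular to the ring (every atom in a ring double bond is sp² and brings one electron to the p orbital; the sulfur donates one lone pair from its p orbital), so the π system is cyclic and fully conjugated.
Adding the contributions, 4 × 2 = 8 from the double-bond units + 2 from the S atom = 10.
That gives a 4n+2 count (10, n = 2).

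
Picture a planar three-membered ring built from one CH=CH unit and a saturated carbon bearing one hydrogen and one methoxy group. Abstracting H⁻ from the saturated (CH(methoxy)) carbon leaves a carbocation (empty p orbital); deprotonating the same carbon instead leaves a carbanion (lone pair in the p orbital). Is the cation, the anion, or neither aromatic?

In either ion the ring is fully conjugated: every atom, including the new sp² carbon, supplies a p orbital.
Cation: 1 × 2 + 0 = 2 π electrons → 4(0)+2, aromatic.
Anion: 1 × 2 + 2 = 4 π electrons → 4(1), antiaromatic.

The cation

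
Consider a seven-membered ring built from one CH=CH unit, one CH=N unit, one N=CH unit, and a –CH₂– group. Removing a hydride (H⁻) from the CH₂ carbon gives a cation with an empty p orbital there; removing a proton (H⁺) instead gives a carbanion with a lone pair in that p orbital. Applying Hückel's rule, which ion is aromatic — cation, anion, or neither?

In either ion the ring is fully conjugated: every atom, including the new sp² carbon, supplies a p orbital.
Cation: 3 × 2 + 0 = 6 π electrons → 4(1)+2, aromatic.
Anion: 3 × 2 + 2 = 8 π electrons → 4(2), antiaromatic.

The cation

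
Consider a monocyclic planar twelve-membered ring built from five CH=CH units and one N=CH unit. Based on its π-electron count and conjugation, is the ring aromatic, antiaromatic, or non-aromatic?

All ring atoms are sp² and supply a p orbital to the ring (each doubly-bonded ring atom is sp² with one p-orbital electron; the doubly-bonded nitrogens are pyridine-type — their lone pairs lie in the ring plane, leaving one electron in the p orbital); the conjugation is uninterrupted.
Tallying contributions gives 6 × 2 = 12 from the 6 double-bond units.
A 4n π count (12, n = 3) in a planar conjugated ring means antiaromatic.

Antiaromatic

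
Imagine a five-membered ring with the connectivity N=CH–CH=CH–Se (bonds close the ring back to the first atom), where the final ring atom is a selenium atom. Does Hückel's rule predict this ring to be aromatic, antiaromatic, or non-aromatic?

Check conjugation: every atom in a ring double bond is sp² and brings one electron to the p orbital; the doubly-bonded nitrogens are pyridine-type — their lone pairs lie in the ring plane, leaving one electron in the p orbital; the selenium donates one lone pair from its p orbital — every position has a p orbital, so the cyclic π system is continuous.
Adding the contributions, 2 × 2 = 4 from the double-bond units + 2 from the Se atom = 6.
That gives a 4n+2 count (6, n = 1).

Aromatic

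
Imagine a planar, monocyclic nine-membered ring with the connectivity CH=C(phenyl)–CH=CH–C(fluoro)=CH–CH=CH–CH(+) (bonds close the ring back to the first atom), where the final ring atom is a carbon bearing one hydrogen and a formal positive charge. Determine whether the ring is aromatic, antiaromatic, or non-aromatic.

Antiaromatic

All ring atoms are sp² and supply a p orbital to the ring (the double-bond atoms are sp², each contributing one p electron; the carbocation has an empty p orbital); the conjugation is uninterrupted.
Tallying contributions gives 4 × 2 = 8 from the double-bond units + 0 from the CH(+) atom = 8.
A 4n π count (8, n = 2) in a planar conjugated ring means antiaromatic.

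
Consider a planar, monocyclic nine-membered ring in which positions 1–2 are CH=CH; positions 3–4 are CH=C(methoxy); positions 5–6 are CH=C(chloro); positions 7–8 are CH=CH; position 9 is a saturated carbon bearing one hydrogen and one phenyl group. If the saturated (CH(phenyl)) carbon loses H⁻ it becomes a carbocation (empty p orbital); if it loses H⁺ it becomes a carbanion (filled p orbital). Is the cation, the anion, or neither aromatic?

The anion

In either ion the ring is fully conjugated: every atom, including the new sp² carbon, supplies a p orbital.
Cation: 4 × 2 + 0 = 8 π electrons → 4(2), antiaromatic.
Anion: 4 × 2 + 2 = 10 π electrons → 4(2)+2, aromatic.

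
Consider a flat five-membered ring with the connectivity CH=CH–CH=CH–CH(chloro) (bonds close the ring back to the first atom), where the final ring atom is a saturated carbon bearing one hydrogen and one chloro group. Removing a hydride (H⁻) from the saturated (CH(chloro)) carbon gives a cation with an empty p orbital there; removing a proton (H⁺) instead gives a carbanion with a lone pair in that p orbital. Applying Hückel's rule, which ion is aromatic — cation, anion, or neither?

The anion

In either ion the ring is fully conjugated: every atom, including the new sp² carbon, supplies a p orbital.
Cation: 2 × 2 + 0 = 4 π electrons → 4(1), antiaromatic.
Anion: 2 × 2 + 2 = 6 π electrons → 4(1)+2, aromatic.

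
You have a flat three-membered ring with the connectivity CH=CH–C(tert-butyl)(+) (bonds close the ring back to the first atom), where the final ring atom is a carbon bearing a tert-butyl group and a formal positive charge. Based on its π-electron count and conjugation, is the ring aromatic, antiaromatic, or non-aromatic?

Check conjugation: each doubly-bonded ring atom is sp² with one p-orbital electron; the carbocation has an empty p orbital — every position has a p orbital, so the cyclic π system is continuous.
Tallying contributions gives 1 × 2 = 2 from the double-bond unit + 0 from the C(tert-butyl)(+) atom = 2.
2 = 4(0) + 2, which satisfies Hückel's 4n+2 rule.

Aromatic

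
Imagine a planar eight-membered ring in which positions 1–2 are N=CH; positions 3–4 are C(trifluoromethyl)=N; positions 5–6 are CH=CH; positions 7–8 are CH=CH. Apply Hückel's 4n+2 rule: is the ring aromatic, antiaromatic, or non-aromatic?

Antiaromatic

Check conjugation: each doubly-bonded ring atom is sp² with one p-orbital electron; each sp² =N– keeps its lone pair in-plane and puts one electron into the π system — every position has a p orbital, so the cyclic π system is continuous.
Tallying contributions gives 4 × 2 = 8 from the 4 double-bond units.
8 = 4(2); a planar, fully conjugated 4n system is antiaromatic.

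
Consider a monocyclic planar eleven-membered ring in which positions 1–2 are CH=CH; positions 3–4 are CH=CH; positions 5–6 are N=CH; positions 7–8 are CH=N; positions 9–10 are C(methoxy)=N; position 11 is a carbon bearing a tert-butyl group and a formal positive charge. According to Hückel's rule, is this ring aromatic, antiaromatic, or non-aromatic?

Aromatic

Check conjugation: each doubly-bonded ring atom is sp² with one p-orbital electron; the doubly-bonded nitrogens are pyridine-type — their lone pairs lie in the ring plane, leaving one electron in the p orbital; the carbocation has an empty p orbital — every position has a p orbital, so the cyclic π system is continuous.
π-electron count: 5 × 2 = 10 from the double-bond units + 0 from the C(tert-butyl)(+) atom = 10.
10 = 4(2) + 2, which satisfies Hückel's 4n+2 rule.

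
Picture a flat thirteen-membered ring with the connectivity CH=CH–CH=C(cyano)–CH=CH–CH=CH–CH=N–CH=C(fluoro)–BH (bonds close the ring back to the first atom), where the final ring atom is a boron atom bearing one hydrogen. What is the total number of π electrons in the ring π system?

12

The p orbitals form a continuous loop: the double-bond atoms are sp², each contributing one p electron; each sp² =N– keeps its lone pair in-plane and puts one electron into the π system; the boron has an empty p orbital. The ring is fully conjugated.
Adding the contributions, 6 × 2 = 12 from the double-bond units + 0 from the BH atom = 12.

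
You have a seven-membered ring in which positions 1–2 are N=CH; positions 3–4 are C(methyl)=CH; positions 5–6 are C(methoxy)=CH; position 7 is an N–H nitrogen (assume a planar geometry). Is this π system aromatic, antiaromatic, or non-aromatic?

All ring atoms are sp² and supply a p orbital to the ring (each doubly-bonded ring atom is sp² with one p-orbital electron; each =N– nitrogen is pyridine-type (lone pair in the sp² plane, one electron in the p orbital); the pyrrole-type nitrogen donates its lone pair from the p orbital); the conjugation is uninterrupted.
Tallying contributions gives 3 × 2 = 6 from the double-bond units + 2 from the NH atom = 8.
A 4n π count (8, n = 2) in a planar conjugated ring means antiaromatic.

Antiaromatic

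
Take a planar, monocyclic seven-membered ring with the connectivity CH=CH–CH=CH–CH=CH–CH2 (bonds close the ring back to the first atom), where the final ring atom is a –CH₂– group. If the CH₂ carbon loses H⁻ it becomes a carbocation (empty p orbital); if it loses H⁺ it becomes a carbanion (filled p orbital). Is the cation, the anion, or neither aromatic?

The cation

Once that carbon is sp², every ring atom has a p orbital and both ions are fully conjugated.
Cation: 3 × 2 + 0 = 6 π electrons → 4(1)+2, aromatic.
Anion: 3 × 2 + 2 = 8 π electrons → 4(2), antiaromatic.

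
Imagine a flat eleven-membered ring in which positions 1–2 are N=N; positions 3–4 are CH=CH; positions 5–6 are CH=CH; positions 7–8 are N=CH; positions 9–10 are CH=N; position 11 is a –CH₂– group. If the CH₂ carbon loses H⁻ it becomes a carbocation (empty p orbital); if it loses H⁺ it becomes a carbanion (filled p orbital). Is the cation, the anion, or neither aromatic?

The cation

In either ion the ring is fully conjugated: every atom, including the new sp² carbon, supplies a p orbital.
Cation: 5 × 2 + 0 = 10 π electrons → 4(2)+2, aromatic.
Anion: 5 × 2 + 2 = 12 π electrons → 4(3), antiaromatic.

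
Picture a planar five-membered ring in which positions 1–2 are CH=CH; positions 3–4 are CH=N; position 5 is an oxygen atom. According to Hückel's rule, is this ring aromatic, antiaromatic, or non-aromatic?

Check conjugation: each doubly-bonded ring atom is sp² with one p-orbital electron; the doubly-bonded nitrogens are pyridine-type — their lone pairs lie in the ring plane, leaving one electron in the p orbital; the oxygen donates one lone pair from its p orbital — every position has a p orbital, so the cyclic π system is continuous.
π-electron count: 2 × 2 = 4 from the double-bond units + 2 from the O atom = 6.
With 6 π electrons (n = 1), the Hückel 4n+2 condition holds.

Aromatic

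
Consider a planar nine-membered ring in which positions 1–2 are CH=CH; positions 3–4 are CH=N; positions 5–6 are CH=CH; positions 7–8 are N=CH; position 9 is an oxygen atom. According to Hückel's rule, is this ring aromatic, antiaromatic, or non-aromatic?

The p orbitals form a continuous loop: the double-bond atoms are sp², each contributing one p electron; each sp² =N– keeps its lone pair in-plane and puts one electron into the π system; the oxygen donates one lone pair from its p orbital. The ring is fully conjugated.
Counting π electrons: 4 × 2 = 8 from the double-bond units + 2 from the O atom = 10.
That gives a 4n+2 count (10, n = 2).

Aromatic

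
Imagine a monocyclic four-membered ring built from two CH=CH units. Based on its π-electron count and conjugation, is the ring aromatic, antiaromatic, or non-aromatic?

Antiaromatic

The p orbitals form a continuous loop: each doubly-bonded ring atom is sp² with one p-orbital electron. The ring is fully conjugated.
Tallying contributions gives 2 × 2 = 4 from the 2 double-bond units.
A 4n π count (4, n = 1) in a planar conjugated ring means antiaromatic.
This is cyclobutadiene.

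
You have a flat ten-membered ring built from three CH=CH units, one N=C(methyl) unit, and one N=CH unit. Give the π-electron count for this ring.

Check conjugation: the double-bond atoms are sp², each contributing one p electron; each =N– nitrogen is pyridine-type (lone pair in the sp² plane, one electron in the p orbital) — every position has a p orbital, so the cyclic π system is continuous.
π-electron count: 5 × 2 = 10 from the 5 double-bond units.

10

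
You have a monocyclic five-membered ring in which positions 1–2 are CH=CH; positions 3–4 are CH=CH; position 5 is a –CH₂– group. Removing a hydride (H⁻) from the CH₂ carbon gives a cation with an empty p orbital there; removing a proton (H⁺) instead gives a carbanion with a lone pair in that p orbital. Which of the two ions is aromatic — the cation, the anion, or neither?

Once that carbon is sp², every ring atom has a p orbital and both ions are fully conjugated.
Cation: 2 × 2 + 0 = 4 π electrons → 4(1), antiaromatic.
Anion: 2 × 2 + 2 = 6 π electrons → 4(1)+2, aromatic.

The anion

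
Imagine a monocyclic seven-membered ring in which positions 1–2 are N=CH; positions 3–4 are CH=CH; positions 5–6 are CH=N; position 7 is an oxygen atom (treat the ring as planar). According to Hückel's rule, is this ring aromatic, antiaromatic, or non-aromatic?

Antiaromatic

Every ring atom contributes a p orbital perpendicular to the ring (each doubly-bonded ring atom is sp² with one p-orbital electron; the doubly-bonded nitrogens are pyridine-type — their lone pairs lie in the ring plane, leaving one electron in the p orbital; the oxygen donates one lone pair from its p orbital), so the π system is cyclic and fully conjugated.
Tallying contributions gives 3 × 2 = 6 from the double-bond units + 2 from the O atom = 8.
8 is a 4n count (n = 2), so the planar conjugated ring is antiaromatic.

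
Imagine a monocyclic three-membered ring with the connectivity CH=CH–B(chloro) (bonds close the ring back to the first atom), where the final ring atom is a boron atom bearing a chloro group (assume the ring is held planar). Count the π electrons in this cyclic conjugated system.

2

The p orbitals form a continuous loop: each doubly-bonded ring atom is sp² with one p-orbital electron; the boron has an empty p orbital. The ring is fully conjugated.
Counting π electrons: 1 × 2 = 2 from the double-bond unit + 0 from the B(chloro) atom = 2.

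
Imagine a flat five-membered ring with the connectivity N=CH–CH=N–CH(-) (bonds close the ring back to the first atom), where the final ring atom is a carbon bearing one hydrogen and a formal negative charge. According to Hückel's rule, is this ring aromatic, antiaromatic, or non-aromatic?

Aromatic

Check conjugation: every atom in a ring double bond is sp² and brings one electron to the p orbital; each sp² =N– keeps its lone pair in-plane and puts one electron into the π system; the carbanion's lone pair occupies the p orbital — every position has a p orbital, so the cyclic π system is continuous.
Adding the contributions, 2 × 2 = 4 from the double-bond units + 2 from the CH(-) atom = 6.
Since 6 = 4·1 + 2, the ring meets the 4n+2 criterion.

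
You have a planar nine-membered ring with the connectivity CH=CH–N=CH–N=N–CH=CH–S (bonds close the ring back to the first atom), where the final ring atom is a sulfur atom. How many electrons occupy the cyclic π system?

Every ring atom contributes a p orbital perpendicular to the ring (every atom in a ring double bond is sp² and brings one electron to the p orbital; each =N– nitrogen is pyridine-type (lone pair in the sp² plane, one electron in the p orbital); the sulfur donates one lone pair from its p orbital), so the π system is cyclic and fully conjugated.
Counting π electrons: 4 × 2 = 8 from the double-bond units + 2 from the S atom = 10.

10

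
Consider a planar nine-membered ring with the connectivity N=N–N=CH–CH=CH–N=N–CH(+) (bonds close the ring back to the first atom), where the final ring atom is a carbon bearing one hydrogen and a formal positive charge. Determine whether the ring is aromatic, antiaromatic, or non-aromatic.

Antiaromatic

All ring atoms are sp² and supply a p orbital to the ring (the double-bond atoms are sp², each contributing one p electron; each sp² =N– keeps its lone pair in-plane and puts one electron into the π system; the carbocation has an empty p orbital); the conjugation is uninterrupted.
Adding the contributions, 4 × 2 = 8 from the double-bond units + 0 from the CH(+) atom = 8.
A 4n π count (8, n = 2) in a planar conjugated ring means antiaromatic.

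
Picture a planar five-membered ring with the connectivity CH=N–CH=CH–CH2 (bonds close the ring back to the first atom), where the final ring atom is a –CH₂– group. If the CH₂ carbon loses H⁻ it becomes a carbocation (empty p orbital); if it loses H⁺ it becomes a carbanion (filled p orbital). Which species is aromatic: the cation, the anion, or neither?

The anion

In both ions every ring atom is sp² and contributes a p orbital, so both rings are fully conjugated.
Cation: 2 × 2 + 0 = 4 π electrons → 4(1), antiaromatic.
Anion: 2 × 2 + 2 = 6 π electrons → 4(1)+2, aromatic.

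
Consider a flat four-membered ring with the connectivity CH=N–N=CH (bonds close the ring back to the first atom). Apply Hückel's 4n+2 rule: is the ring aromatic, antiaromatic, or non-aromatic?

The p orbitals form a continuous loop: every atom in a ring double bond is sp² and brings one electron to the p orbital; the doubly-bonded nitrogens are pyridine-type — their lone pairs lie in the ring plane, leaving one electron in the p orbital. The ring is fully conjugated.
π-electron count: 2 × 2 = 4 from the 2 double-bond units.
With 4 = 4·1 π electrons, Hückel's rule classifies the planar ring as antiaromatic.

Antiaromatic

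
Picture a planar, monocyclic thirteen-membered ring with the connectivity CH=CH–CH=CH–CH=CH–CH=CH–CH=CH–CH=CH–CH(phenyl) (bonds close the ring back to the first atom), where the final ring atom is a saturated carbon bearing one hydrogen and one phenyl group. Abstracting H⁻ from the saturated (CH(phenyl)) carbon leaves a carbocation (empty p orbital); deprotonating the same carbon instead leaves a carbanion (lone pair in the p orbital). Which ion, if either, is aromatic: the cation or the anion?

In both ions every ring atom is sp² and contributes a p orbital, so both rings are fully conjugated.
Cation: 6 × 2 + 0 = 12 π electrons → 4(3), antiaromatic.
Anion: 6 × 2 + 2 = 14 π electrons → 4(3)+2, aromatic.

The anion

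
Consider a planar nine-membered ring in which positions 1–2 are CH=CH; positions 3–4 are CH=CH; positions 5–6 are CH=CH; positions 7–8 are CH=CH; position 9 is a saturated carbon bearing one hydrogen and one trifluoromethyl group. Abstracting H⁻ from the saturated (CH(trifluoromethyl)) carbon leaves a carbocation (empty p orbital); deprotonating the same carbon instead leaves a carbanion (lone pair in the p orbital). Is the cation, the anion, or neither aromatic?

Once that carbon is sp², every ring atom has a p orbital and both ions are fully conjugated.
Cation: 4 × 2 + 0 = 8 π electrons → 4(2), antiaromatic.
Anion: 4 × 2 + 2 = 10 π electrons → 4(2)+2, aromatic.

The anion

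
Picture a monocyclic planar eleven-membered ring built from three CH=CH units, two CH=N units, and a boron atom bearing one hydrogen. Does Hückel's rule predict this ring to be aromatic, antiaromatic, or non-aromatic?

Every ring atom contributes a p orbital perpendicular to the ring (the double-bond atoms are sp², each contributing one p electron; each sp² =N– keeps its lone pair in-plane and puts one electron into the π system; the boron has an empty p orbital), so the π system is cyclic and fully conjugated.
π-electron count: 5 × 2 = 10 from the double-bond units + 0 from the BH atom = 10.
Since 10 = 4·2 + 2, the ring meets the 4n+2 criterion.

Aromatic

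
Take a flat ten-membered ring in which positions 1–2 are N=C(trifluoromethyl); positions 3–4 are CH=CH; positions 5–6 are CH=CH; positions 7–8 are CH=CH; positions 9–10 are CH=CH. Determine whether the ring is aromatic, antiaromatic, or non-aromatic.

Aromatic

All ring atoms are sp² and supply a p orbital to the ring (each doubly-bonded ring atom is sp² with one p-orbital electron; the doubly-bonded nitrogens are pyridine-type — their lone pairs lie in the ring plane, leaving one electron in the p orbital); the conjugation is uninterrupted.
π-electron count: 5 × 2 = 10 from the 5 double-bond units.
10 = 4(2) + 2, which satisfies Hückel's 4n+2 rule.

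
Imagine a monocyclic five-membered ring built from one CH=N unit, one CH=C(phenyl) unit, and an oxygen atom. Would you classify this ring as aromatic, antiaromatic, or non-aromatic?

Aromatic

The p orbitals form a continuous loop: each doubly-bonded ring atom is sp² with one p-orbital electron; each sp² =N– keeps its lone pair in-plane and puts one electron into the π system; the oxygen donates one lone pair from its p orbital. The ring is fully conjugated.
Counting π electrons: 2 × 2 = 4 from the double-bond units + 2 from the O atom = 6.
That gives a 4n+2 count (6, n = 1).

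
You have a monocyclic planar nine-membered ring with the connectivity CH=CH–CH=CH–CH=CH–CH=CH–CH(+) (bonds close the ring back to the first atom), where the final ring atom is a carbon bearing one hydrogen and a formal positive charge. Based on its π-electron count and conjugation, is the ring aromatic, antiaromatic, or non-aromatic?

Antiaromatic

All ring atoms are sp² and supply a p orbital to the ring (each doubly-bonded ring atom is sp² with one p-orbital electron; the carbocation has an empty p orbital); the conjugation is uninterrupted.
Counting π electrons: 4 × 2 = 8 from the double-bond units + 0 from the CH(+) atom = 8.
With 8 = 4·2 π electrons, Hückel's rule classifies the planar ring as antiaromatic.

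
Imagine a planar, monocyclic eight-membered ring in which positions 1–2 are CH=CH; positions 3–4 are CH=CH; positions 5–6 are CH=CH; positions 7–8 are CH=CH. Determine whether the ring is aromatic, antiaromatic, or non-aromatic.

The p orbitals form a continuous loop: each doubly-bonded ring atom is sp² with one p-orbital electron. The ring is fully conjugated.
π-electron count: 4 × 2 = 8 from the 4 double-bond units.
8 = 4(2); a planar, fully conjugated 4n system is antiaromatic.

Antiaromatic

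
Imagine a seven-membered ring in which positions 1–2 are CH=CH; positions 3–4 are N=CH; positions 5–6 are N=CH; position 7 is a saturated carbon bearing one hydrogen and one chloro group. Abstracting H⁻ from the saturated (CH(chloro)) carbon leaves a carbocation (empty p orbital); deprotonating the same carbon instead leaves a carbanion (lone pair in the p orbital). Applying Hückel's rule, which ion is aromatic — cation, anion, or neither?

Once that carbon is sp², every ring atom has a p orbital and both ions are fully conjugated.
Cation: 3 × 2 + 0 = 6 π electrons → 4(1)+2, aromatic.
Anion: 3 × 2 + 2 = 8 π electrons → 4(2), antiaromatic.

The cation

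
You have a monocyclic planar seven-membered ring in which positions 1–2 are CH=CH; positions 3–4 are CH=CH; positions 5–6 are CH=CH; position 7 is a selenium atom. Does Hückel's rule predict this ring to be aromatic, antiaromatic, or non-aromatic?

Antiaromatic

Every ring atom contributes a p orbital perpendicular to the ring (the double-bond atoms are sp², each contributing one p electron; the selenium donates one lone pair from its p orbital), so the π system is cyclic and fully conjugated.
Adding the contributions, 3 × 2 = 6 from the double-bond units + 2 from the Se atom = 8.
With 8 = 4·2 π electrons, Hückel's rule classifies the planar ring as antiaromatic.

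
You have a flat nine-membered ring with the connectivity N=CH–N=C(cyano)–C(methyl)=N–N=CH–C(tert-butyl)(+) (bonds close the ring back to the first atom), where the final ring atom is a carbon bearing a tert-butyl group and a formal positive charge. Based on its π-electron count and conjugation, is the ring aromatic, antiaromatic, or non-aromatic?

Antiaromatic

Every ring atom contributes a p orbital perpendicular to the ring (each doubly-bonded ring atom is sp² with one p-orbital electron; each =N– nitrogen is pyridine-type (lone pair in the sp² plane, one electron in the p orbital); the carbocation has an empty p orbital), so the π system is cyclic and fully conjugated.
π-electron count: 4 × 2 = 8 from the double-bond units + 0 from the C(tert-butyl)(+) atom = 8.
8 is a 4n count (n = 2), so the planar conjugated ring is antiaromatic.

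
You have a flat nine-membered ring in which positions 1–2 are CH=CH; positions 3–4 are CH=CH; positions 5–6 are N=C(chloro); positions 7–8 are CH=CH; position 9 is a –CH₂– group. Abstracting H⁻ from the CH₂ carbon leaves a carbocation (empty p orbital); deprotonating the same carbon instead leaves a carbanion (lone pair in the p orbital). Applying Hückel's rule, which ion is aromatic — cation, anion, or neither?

Once that carbon is sp², every ring atom has a p orbital and both ions are fully conjugated.
Cation: 4 × 2 + 0 = 8 π electrons → 4(2), antiaromatic.
Anion: 4 × 2 + 2 = 10 π electrons → 4(2)+2, aromatic.

The anion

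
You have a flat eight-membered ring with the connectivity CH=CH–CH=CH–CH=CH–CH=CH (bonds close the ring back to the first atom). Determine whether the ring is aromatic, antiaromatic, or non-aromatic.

Antiaromatic

The p orbitals form a continuous loop: every atom in a ring double bond is sp² and brings one electron to the p orbital. The ring is fully conjugated.
Tallying contributions gives 4 × 2 = 8 from the 4 double-bond units.
8 is a 4n count (n = 2), so the planar conjugated ring is antiaromatic.
(This ring is cyclooctatetraene.)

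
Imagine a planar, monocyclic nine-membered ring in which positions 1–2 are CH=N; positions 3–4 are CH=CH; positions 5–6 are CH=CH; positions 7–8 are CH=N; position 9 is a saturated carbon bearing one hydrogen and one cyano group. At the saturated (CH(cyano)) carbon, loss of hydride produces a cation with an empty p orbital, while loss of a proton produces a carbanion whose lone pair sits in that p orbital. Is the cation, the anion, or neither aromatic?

The anion

In both ions every ring atom is sp² and contributes a p orbital, so both rings are fully conjugated.
Cation: 4 × 2 + 0 = 8 π electrons → 4(2), antiaromatic.
Anion: 4 × 2 + 2 = 10 π electrons → 4(2)+2, aromatic.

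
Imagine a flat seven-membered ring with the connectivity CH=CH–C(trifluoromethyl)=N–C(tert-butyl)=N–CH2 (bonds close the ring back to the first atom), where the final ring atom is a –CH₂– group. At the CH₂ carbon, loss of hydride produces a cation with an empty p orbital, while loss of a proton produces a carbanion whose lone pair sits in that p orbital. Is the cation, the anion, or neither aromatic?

The cation

Once that carbon is sp², every ring atom has a p orbital and both ions are fully conjugated.
Cation: 3 × 2 + 0 = 6 π electrons → 4(1)+2, aromatic.
Anion: 3 × 2 + 2 = 8 π electrons → 4(2), antiaromatic.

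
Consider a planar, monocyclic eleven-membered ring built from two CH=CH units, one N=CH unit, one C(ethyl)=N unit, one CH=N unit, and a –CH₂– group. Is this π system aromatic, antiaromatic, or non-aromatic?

Non-aromatic

At the CH2 position, the tetrahedral CH₂ carbon is sp³ and has no p orbital in the ring π system; the ring's p-orbital overlap is broken there.
Without a continuous loop of overlapping p orbitals the Hückel electron count never comes into play.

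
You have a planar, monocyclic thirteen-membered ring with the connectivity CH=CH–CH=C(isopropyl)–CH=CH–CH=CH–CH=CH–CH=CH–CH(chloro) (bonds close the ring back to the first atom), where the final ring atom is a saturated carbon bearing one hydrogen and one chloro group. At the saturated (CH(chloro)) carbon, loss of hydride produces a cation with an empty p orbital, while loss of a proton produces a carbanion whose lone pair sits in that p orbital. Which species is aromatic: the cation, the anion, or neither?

The anion

Once that carbon is sp², every ring atom has a p orbital and both ions are fully conjugated.
Cation: 6 × 2 + 0 = 12 π electrons → 4(3), antiaromatic.
Anion: 6 × 2 + 2 = 14 π electrons → 4(3)+2, aromatic.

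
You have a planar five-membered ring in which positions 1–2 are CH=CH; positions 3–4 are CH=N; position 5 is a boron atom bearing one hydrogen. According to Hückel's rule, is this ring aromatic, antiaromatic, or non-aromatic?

Antiaromatic

Every ring atom contributes a p orbital perpendicular to the ring (the double-bond atoms are sp², each contributing one p electron; the doubly-bonded nitrogens are pyridine-type — their lone pairs lie in the ring plane, leaving one electron in the p orbital; the boron has an empty p orbital), so the π system is cyclic and fully conjugated.
Counting π electrons: 2 × 2 = 4 from the double-bond units + 0 from the BH atom = 4.
4 = 4(1); a planar, fully conjugated 4n system is antiaromatic.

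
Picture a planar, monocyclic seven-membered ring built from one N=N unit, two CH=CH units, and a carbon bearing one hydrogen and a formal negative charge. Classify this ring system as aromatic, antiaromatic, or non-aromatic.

Check conjugation: the double-bond atoms are sp², each contributing one p electron; each =N– nitrogen is pyridine-type (lone pair in the sp² plane, one electron in the p orbital); the carbanion's lone pair occupies the p orbital — every position has a p orbital, so the cyclic π system is continuous.
π-electron count: 3 × 2 = 6 from the double-bond units + 2 from the CH(-) atom = 8.
A 4n π count (8, n = 2) in a planar conjugated ring means antiaromatic.

Antiaromatic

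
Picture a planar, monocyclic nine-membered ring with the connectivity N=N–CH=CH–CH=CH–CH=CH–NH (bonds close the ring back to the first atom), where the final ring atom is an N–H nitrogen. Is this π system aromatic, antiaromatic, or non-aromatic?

All ring atoms are sp² and supply a p orbital to the ring (the double-bond atoms are sp², each contributing one p electron; the doubly-bonded nitrogens are pyridine-type — their lone pairs lie in the ring plane, leaving one electron in the p orbital; the pyrrole-type nitrogen donates its lone pair from the p orbital); the conjugation is uninterrupted.
Tallying contributions gives 4 × 2 = 8 from the double-bond units + 2 from the NH atom = 10.
10 = 4(2) + 2, which satisfies Hückel's 4n+2 rule.

Aromatic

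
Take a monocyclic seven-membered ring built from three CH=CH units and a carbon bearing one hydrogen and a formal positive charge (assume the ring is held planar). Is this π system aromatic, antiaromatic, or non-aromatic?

Aromatic

Check conjugation: the double-bond atoms are sp², each contributing one p electron; the carbocation has an empty p orbital — every position has a p orbital, so the cyclic π system is continuous.
Tallying contributions gives 3 × 2 = 6 from the double-bond units + 0 from the CH(+) atom = 6.
With 6 π electrons (n = 1), the Hückel 4n+2 condition holds.
This is the tropylium cation.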